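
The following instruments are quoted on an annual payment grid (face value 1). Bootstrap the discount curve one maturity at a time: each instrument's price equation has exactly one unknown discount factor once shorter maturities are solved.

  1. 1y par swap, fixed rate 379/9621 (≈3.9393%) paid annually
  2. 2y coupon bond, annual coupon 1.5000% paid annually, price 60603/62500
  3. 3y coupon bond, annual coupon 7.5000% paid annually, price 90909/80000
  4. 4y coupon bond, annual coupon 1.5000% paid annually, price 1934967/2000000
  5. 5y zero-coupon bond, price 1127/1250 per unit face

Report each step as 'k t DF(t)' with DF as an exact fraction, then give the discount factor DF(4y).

1 1 9621/10000
2 2 9411/10000
3 3 9243/10000
4 4 4557/5000
5 5 1127/1250
DF(4y) = 4557/5000 ≈ 0.911400

step 1 [1y] swap r/1=379/9621: DF=(1 − 379/9621·(0))/(1+379/9621) = 9621/10000 ≈ 0.962100
step 2 [2y] bond c/1=3/200: DF=(60603/62500 − 3/200·(0.962100))/(1+3/200) = 9411/10000 ≈ 0.941100
step 3 [3y] bond c/1=3/40: DF=(90909/80000 − 3/40·(0.962100+0.941100))/(1+3/40) = 9243/10000 ≈ 0.924300
step 4 [4y] bond c/1=3/200: DF=(1934967/2000000 − 3/200·(0.962100+0.941100+0.924300))/(1+3/200) = 4557/5000 ≈ 0.911400
step 5 [5y] zero: DF = P = 1127/1250 ≈ 0.901600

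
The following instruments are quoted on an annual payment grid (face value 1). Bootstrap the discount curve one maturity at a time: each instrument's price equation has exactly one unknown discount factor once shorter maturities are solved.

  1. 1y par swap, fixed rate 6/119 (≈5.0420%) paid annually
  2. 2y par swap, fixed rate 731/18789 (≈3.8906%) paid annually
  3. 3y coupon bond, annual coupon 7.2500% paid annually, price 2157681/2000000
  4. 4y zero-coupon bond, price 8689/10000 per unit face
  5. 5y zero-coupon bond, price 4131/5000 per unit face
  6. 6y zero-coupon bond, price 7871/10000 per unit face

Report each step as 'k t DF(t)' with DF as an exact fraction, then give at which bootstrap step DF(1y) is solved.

1 1 119/125
2 2 9269/10000
3 3 8789/10000
4 4 8689/10000
5 5 4131/5000
6 6 7871/10000
DF(1y) is solved at step 1

step 1 [1y] swap r/1=6/119: DF=(1 − 6/119·(0))/(1+6/119) = 119/125 ≈ 0.952000
step 2 [2y] swap r/1=731/18789: DF=(1 − 731/18789·(0.952000))/(1+731/18789) = 9269/10000 ≈ 0.926900
step 3 [3y] bond c/1=29/400: DF=(2157681/2000000 − 29/400·(0.952000+0.926900))/(1+29/400) = 8789/10000 ≈ 0.878900
step 4 [4y] zero: DF = P = 8689/10000 ≈ 0.868900
step 5 [5y] zero: DF = P = 4131/5000 ≈ 0.826200
step 6 [6y] zero: DF = P = 7871/10000 ≈ 0.787100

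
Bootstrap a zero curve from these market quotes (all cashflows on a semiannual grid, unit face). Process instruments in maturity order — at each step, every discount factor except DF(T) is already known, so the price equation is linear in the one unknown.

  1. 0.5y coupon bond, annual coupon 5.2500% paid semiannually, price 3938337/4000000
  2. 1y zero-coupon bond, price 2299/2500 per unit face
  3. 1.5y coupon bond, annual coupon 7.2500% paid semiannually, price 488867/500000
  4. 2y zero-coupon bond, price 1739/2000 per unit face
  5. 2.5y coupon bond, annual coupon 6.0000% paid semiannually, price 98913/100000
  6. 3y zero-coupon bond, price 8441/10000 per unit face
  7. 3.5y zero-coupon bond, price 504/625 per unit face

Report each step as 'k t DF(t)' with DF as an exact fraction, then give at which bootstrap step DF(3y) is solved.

step 1 [0.5y] bond c/2=21/800: DF=(3938337/4000000 − 21/800·(0))/(1+21/800) = 4797/5000 ≈ 0.959400
step 2 [1y] zero: DF = P = 2299/2500 ≈ 0.919600
step 3 [1.5y] bond c/2=29/800: DF=(488867/500000 − 29/800·(0.959400+0.919600))/(1+29/800) = 4389/5000 ≈ 0.877800
step 4 [2y] zero: DF = P = 1739/2000 ≈ 0.869500
step 5 [2.5y] bond c/2=3/100: DF=(98913/100000 − 3/100·(0.959400+0.919600+0.877800+0.869500))/(1+3/100) = 8547/10000 ≈ 0.854700
step 6 [3y] zero: DF = P = 8441/10000 ≈ 0.844100
step 7 [3.5y] zero: DF = P = 504/625 ≈ 0.806400

1 1/2 4797/5000
2 1 2299/2500
3 3/2 4389/5000
4 2 1739/2000
5 5/2 8547/10000
6 3 8441/10000
7 7/2 504/625
DF(3y) is solved at step 6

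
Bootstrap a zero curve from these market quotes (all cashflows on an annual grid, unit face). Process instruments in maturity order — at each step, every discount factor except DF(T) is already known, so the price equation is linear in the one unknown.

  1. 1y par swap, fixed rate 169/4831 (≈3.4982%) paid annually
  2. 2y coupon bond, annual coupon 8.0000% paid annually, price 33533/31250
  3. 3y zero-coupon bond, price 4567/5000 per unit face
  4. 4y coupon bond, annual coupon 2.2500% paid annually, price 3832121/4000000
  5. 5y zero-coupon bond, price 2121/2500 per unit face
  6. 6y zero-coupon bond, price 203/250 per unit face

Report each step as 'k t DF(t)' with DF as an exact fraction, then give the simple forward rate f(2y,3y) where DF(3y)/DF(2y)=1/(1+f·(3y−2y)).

1 1 4831/5000
2 2 461/500
3 3 4567/5000
4 4 8753/10000
5 5 2121/2500
6 6 203/250
f(2y,3y) = ((461/500)/(4567/5000) − 1)/(1) = 43/4567 ≈ 0.9415%

step 1 [1y] swap r/1=169/4831: DF=(1 − 169/4831·(0))/(1+169/4831) = 4831/5000 ≈ 0.966200
step 2 [2y] bond c/1=2/25: DF=(33533/31250 − 2/25·(0.966200))/(1+2/25) = 461/500 ≈ 0.922000
step 3 [3y] zero: DF = P = 4567/5000 ≈ 0.913400
step 4 [4y] bond c/1=9/400: DF=(3832121/4000000 − 9/400·(0.966200+0.922000+0.913400))/(1+9/400) = 8753/10000 ≈ 0.875300
step 5 [5y] zero: DF = P = 2121/2500 ≈ 0.848400
step 6 [6y] zero: DF = P = 203/250 ≈ 0.812000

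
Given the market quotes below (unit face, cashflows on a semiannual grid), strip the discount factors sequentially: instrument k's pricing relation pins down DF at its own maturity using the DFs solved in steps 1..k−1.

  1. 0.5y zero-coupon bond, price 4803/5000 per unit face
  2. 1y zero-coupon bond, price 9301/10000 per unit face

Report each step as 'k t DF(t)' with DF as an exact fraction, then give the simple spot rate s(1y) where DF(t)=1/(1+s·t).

1 1/2 4803/5000
2 1 9301/10000
s(1y) = (1/(9301/10000) − 1)/(1) = 699/9301 ≈ 7.5153%

step 1 [0.5y] zero: DF = P = 4803/5000 ≈ 0.960600
step 2 [1y] zero: DF = P = 9301/10000 ≈ 0.930100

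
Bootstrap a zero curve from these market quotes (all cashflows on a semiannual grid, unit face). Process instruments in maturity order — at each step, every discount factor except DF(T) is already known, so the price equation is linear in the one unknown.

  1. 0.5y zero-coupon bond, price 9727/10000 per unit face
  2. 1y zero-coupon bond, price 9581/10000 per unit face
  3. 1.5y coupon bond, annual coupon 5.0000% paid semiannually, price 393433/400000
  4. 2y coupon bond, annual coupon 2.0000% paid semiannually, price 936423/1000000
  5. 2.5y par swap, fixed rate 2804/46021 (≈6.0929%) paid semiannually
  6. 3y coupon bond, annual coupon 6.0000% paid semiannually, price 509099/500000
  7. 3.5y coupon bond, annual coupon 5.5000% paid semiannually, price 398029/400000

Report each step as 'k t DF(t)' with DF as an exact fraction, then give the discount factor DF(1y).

1 1/2 9727/10000
2 1 9581/10000
3 3/2 73/80
4 2 899/1000
5 5/2 4299/5000
6 3 1709/2000
7 7/2 514/625
DF(1y) = 9581/10000 ≈ 0.958100

step 1 [0.5y] zero: DF = P = 9727/10000 ≈ 0.972700
step 2 [1y] zero: DF = P = 9581/10000 ≈ 0.958100
step 3 [1.5y] bond c/2=1/40: DF=(393433/400000 − 1/40·(0.972700+0.958100))/(1+1/40) = 73/80 ≈ 0.912500
step 4 [2y] bond c/2=1/100: DF=(936423/1000000 − 1/100·(0.972700+0.958100+0.912500))/(1+1/100) = 899/1000 ≈ 0.899000
step 5 [2.5y] swap r/2=1402/46021: DF=(1 − 1402/46021·(0.972700+0.958100+0.912500+0.899000))/(1+1402/46021) = 4299/5000 ≈ 0.859800
step 6 [3y] bond c/2=3/100: DF=(509099/500000 − 3/100·(0.972700+0.958100+0.912500+0.899000+0.859800))/(1+3/100) = 1709/2000 ≈ 0.854500
step 7 [3.5y] bond c/2=11/400: DF=(398029/400000 − 11/400·(0.972700+0.958100+0.912500+0.899000+0.859800+0.854500))/(1+11/400) = 514/625 ≈ 0.822400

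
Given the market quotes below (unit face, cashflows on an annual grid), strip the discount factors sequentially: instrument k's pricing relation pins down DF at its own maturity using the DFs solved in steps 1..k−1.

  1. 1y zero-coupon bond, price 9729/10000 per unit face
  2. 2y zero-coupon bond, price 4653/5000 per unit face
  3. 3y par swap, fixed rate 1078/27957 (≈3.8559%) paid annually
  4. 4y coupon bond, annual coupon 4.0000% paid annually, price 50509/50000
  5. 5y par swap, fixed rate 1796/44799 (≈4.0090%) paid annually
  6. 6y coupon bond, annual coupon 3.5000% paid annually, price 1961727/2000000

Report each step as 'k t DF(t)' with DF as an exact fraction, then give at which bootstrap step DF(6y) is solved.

1 1 9729/10000
2 2 4653/5000
3 3 4461/5000
4 4 4319/5000
5 5 2051/2500
6 6 3981/5000
DF(6y) is solved at step 6

step 1 [1y] zero: DF = P = 9729/10000 ≈ 0.972900
step 2 [2y] zero: DF = P = 4653/5000 ≈ 0.930600
step 3 [3y] swap r/1=1078/27957: DF=(1 − 1078/27957·(0.972900+0.930600))/(1+1078/27957) = 4461/5000 ≈ 0.892200
step 4 [4y] bond c/1=1/25: DF=(50509/50000 − 1/25·(0.972900+0.930600+0.892200))/(1+1/25) = 4319/5000 ≈ 0.863800
step 5 [5y] swap r/1=1796/44799: DF=(1 − 1796/44799·(0.972900+0.930600+0.892200+0.863800))/(1+1796/44799) = 2051/2500 ≈ 0.820400
step 6 [6y] bond c/1=7/200: DF=(1961727/2000000 − 7/200·(0.972900+0.930600+0.892200+0.863800+0.820400))/(1+7/200) = 3981/5000 ≈ 0.796200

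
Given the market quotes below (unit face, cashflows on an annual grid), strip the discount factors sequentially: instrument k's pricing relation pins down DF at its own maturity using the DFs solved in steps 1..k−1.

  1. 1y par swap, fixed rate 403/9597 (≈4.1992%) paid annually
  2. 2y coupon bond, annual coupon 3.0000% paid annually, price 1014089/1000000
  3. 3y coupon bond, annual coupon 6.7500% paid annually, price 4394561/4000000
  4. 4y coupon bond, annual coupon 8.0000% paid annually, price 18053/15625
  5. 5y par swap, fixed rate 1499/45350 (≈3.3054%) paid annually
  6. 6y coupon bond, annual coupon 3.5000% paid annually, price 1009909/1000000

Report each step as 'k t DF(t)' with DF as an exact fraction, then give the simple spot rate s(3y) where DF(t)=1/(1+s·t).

1 1 9597/10000
2 2 4783/5000
3 3 227/250
4 4 4303/5000
5 5 8501/10000
6 6 514/625
s(3y) = (1/(227/250) − 1)/(3) = 23/681 ≈ 3.3774%

step 1 [1y] swap r/1=403/9597: DF=(1 − 403/9597·(0))/(1+403/9597) = 9597/10000 ≈ 0.959700
step 2 [2y] bond c/1=3/100: DF=(1014089/1000000 − 3/100·(0.959700))/(1+3/100) = 4783/5000 ≈ 0.956600
step 3 [3y] bond c/1=27/400: DF=(4394561/4000000 − 27/400·(0.959700+0.956600))/(1+27/400) = 227/250 ≈ 0.908000
step 4 [4y] bond c/1=2/25: DF=(18053/15625 − 2/25·(0.959700+0.956600+0.908000))/(1+2/25) = 4303/5000 ≈ 0.860600
step 5 [5y] swap r/1=1499/45350: DF=(1 − 1499/45350·(0.959700+0.956600+0.908000+0.860600))/(1+1499/45350) = 8501/10000 ≈ 0.850100
step 6 [6y] bond c/1=7/200: DF=(1009909/1000000 − 7/200·(0.959700+0.956600+0.908000+0.860600+0.850100))/(1+7/200) = 514/625 ≈ 0.822400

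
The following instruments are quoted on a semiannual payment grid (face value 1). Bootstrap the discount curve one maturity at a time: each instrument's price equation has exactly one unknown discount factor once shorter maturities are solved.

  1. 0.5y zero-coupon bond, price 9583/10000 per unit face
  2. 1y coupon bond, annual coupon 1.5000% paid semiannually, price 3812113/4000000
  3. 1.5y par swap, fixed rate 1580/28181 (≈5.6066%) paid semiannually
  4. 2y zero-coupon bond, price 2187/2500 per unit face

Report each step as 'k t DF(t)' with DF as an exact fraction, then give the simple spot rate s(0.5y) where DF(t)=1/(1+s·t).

step 1 [0.5y] zero: DF = P = 9583/10000 ≈ 0.958300
step 2 [1y] bond c/2=3/400: DF=(3812113/4000000 − 3/400·(0.958300))/(1+3/400) = 2347/2500 ≈ 0.938800
step 3 [1.5y] swap r/2=790/28181: DF=(1 − 790/28181·(0.958300+0.938800))/(1+790/28181) = 921/1000 ≈ 0.921000
step 4 [2y] zero: DF = P = 2187/2500 ≈ 0.874800

1 1/2 9583/10000
2 1 2347/2500
3 3/2 921/1000
4 2 2187/2500
s(0.5y) = (1/(9583/10000) − 1)/(1/2) = 834/9583 ≈ 8.7029%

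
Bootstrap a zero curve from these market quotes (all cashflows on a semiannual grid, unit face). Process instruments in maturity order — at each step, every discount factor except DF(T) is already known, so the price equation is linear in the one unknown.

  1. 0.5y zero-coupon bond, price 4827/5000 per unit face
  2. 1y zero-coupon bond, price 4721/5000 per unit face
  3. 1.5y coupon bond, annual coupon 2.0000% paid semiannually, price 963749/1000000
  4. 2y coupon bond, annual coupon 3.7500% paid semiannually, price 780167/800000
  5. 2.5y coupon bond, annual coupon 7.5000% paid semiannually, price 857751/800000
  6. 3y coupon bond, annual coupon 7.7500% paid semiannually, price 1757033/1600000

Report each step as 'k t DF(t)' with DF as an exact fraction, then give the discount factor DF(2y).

step 1 [0.5y] zero: DF = P = 4827/5000 ≈ 0.965400
step 2 [1y] zero: DF = P = 4721/5000 ≈ 0.944200
step 3 [1.5y] bond c/2=1/100: DF=(963749/1000000 − 1/100·(0.965400+0.944200))/(1+1/100) = 9353/10000 ≈ 0.935300
step 4 [2y] bond c/2=3/160: DF=(780167/800000 − 3/160·(0.965400+0.944200+0.935300))/(1+3/160) = 9049/10000 ≈ 0.904900
step 5 [2.5y] bond c/2=3/80: DF=(857751/800000 − 3/80·(0.965400+0.944200+0.935300+0.904900))/(1+3/80) = 8979/10000 ≈ 0.897900
step 6 [3y] bond c/2=31/800: DF=(1757033/1600000 − 31/800·(0.965400+0.944200+0.935300+0.904900+0.897900))/(1+31/800) = 4419/5000 ≈ 0.883800

1 1/2 4827/5000
2 1 4721/5000
3 3/2 9353/10000
4 2 9049/10000
5 5/2 8979/10000
6 3 4419/5000
DF(2y) = 9049/10000 ≈ 0.904900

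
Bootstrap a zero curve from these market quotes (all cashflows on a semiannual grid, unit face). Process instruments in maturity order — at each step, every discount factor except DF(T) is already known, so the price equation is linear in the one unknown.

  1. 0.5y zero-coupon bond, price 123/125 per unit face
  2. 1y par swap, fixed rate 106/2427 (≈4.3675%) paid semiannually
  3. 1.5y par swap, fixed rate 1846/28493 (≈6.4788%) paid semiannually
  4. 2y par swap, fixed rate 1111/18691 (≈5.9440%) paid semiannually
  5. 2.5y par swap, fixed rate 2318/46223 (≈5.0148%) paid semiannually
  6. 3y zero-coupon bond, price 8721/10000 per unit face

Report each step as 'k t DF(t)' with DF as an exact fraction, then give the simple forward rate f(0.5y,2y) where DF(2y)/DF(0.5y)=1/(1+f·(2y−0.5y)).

1 1/2 123/125
2 1 1197/1250
3 3/2 9077/10000
4 2 8889/10000
5 5/2 8841/10000
6 3 8721/10000
f(0.5y,2y) = ((123/125)/(8889/10000) − 1)/(3/2) = 634/8889 ≈ 7.1324%

step 1 [0.5y] zero: DF = P = 123/125 ≈ 0.984000
step 2 [1y] swap r/2=53/2427: DF=(1 − 53/2427·(0.984000))/(1+53/2427) = 1197/1250 ≈ 0.957600
step 3 [1.5y] swap r/2=923/28493: DF=(1 − 923/28493·(0.984000+0.957600))/(1+923/28493) = 9077/10000 ≈ 0.907700
step 4 [2y] swap r/2=1111/37382: DF=(1 − 1111/37382·(0.984000+0.957600+0.907700))/(1+1111/37382) = 8889/10000 ≈ 0.888900
step 5 [2.5y] swap r/2=1159/46223: DF=(1 − 1159/46223·(0.984000+0.957600+0.907700+0.888900))/(1+1159/46223) = 8841/10000 ≈ 0.884100
step 6 [3y] zero: DF = P = 8721/10000 ≈ 0.872100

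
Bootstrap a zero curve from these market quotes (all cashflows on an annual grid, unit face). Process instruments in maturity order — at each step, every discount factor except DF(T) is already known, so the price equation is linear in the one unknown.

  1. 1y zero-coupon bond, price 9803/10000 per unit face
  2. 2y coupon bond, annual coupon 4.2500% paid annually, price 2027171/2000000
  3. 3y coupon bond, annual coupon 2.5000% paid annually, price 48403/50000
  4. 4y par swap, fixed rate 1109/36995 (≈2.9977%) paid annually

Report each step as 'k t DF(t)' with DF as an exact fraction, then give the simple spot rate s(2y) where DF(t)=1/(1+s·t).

1 1 9803/10000
2 2 9323/10000
3 3 4489/5000
4 4 8891/10000
s(2y) = (1/(9323/10000) − 1)/(2) = 677/18646 ≈ 3.6308%

step 1 [1y] zero: DF = P = 9803/10000 ≈ 0.980300
step 2 [2y] bond c/1=17/400: DF=(2027171/2000000 − 17/400·(0.980300))/(1+17/400) = 9323/10000 ≈ 0.932300
step 3 [3y] bond c/1=1/40: DF=(48403/50000 − 1/40·(0.980300+0.932300))/(1+1/40) = 4489/5000 ≈ 0.897800
step 4 [4y] swap r/1=1109/36995: DF=(1 − 1109/36995·(0.980300+0.932300+0.897800))/(1+1109/36995) = 8891/10000 ≈ 0.889100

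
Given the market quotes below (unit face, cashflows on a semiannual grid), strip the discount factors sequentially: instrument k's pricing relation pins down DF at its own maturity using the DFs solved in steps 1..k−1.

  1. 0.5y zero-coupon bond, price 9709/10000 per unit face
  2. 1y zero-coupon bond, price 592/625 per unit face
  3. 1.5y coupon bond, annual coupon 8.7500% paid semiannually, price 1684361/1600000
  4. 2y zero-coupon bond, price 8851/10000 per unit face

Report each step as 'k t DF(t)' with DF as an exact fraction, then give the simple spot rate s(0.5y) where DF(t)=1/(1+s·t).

step 1 [0.5y] zero: DF = P = 9709/10000 ≈ 0.970900
step 2 [1y] zero: DF = P = 592/625 ≈ 0.947200
step 3 [1.5y] bond c/2=7/160: DF=(1684361/1600000 − 7/160·(0.970900+0.947200))/(1+7/160) = 4641/5000 ≈ 0.928200
step 4 [2y] zero: DF = P = 8851/10000 ≈ 0.885100

1 1/2 9709/10000
2 1 592/625
3 3/2 4641/5000
4 2 8851/10000
s(0.5y) = (1/(9709/10000) − 1)/(1/2) = 582/9709 ≈ 5.9944%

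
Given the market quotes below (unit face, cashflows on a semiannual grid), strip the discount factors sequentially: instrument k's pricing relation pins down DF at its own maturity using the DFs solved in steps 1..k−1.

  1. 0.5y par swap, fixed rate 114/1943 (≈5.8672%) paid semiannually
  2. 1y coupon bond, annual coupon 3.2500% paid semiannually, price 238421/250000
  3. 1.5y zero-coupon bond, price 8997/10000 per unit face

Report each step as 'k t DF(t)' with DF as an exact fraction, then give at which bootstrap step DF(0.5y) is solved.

step 1 [0.5y] swap r/2=57/1943: DF=(1 − 57/1943·(0))/(1+57/1943) = 1943/2000 ≈ 0.971500
step 2 [1y] bond c/2=13/800: DF=(238421/250000 − 13/800·(0.971500))/(1+13/800) = 9229/10000 ≈ 0.922900
step 3 [1.5y] zero: DF = P = 8997/10000 ≈ 0.899700

1 1/2 1943/2000
2 1 9229/10000
3 3/2 8997/10000
DF(0.5y) is solved at step 1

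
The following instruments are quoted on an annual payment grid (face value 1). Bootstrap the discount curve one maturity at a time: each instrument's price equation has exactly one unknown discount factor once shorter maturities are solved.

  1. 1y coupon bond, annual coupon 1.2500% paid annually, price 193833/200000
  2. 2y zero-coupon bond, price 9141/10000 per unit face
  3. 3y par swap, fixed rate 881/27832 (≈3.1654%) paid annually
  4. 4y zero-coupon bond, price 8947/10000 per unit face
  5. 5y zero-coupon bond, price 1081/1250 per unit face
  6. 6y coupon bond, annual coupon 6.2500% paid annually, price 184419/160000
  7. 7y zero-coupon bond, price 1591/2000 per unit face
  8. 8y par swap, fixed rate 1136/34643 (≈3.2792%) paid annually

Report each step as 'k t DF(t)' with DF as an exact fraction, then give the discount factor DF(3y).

step 1 [1y] bond c/1=1/80: DF=(193833/200000 − 1/80·(0))/(1+1/80) = 2393/2500 ≈ 0.957200
step 2 [2y] zero: DF = P = 9141/10000 ≈ 0.914100
step 3 [3y] swap r/1=881/27832: DF=(1 − 881/27832·(0.957200+0.914100))/(1+881/27832) = 9119/10000 ≈ 0.911900
step 4 [4y] zero: DF = P = 8947/10000 ≈ 0.894700
step 5 [5y] zero: DF = P = 1081/1250 ≈ 0.864800
step 6 [6y] bond c/1=1/16: DF=(184419/160000 − 1/16·(0.957200+0.914100+0.911900+0.894700+0.864800))/(1+1/16) = 511/625 ≈ 0.817600
step 7 [7y] zero: DF = P = 1591/2000 ≈ 0.795500
step 8 [8y] swap r/1=1136/34643: DF=(1 − 1136/34643·(0.957200+0.914100+0.911900+0.894700+0.864800+0.817600+0.795500))/(1+1136/34643) = 483/625 ≈ 0.772800

1 1 2393/2500
2 2 9141/10000
3 3 9119/10000
4 4 8947/10000
5 5 1081/1250
6 6 511/625
7 7 1591/2000
8 8 483/625
DF(3y) = 9119/10000 ≈ 0.911900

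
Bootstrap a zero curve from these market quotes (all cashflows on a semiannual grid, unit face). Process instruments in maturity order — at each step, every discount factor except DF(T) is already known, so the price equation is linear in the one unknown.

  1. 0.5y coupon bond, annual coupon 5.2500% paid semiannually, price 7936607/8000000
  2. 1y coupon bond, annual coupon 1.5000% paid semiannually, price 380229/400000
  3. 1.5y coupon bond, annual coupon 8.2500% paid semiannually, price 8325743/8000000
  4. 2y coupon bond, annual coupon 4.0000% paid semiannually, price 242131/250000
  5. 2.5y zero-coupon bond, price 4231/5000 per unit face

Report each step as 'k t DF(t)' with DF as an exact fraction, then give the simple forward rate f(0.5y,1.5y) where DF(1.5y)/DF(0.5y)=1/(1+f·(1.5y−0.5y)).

1 1/2 9667/10000
2 1 9363/10000
3 3/2 9241/10000
4 2 8941/10000
5 5/2 4231/5000
f(0.5y,1.5y) = ((9667/10000)/(9241/10000) − 1)/(1) = 426/9241 ≈ 4.6099%

step 1 [0.5y] bond c/2=21/800: DF=(7936607/8000000 − 21/800·(0))/(1+21/800) = 9667/10000 ≈ 0.966700
step 2 [1y] bond c/2=3/400: DF=(380229/400000 − 3/400·(0.966700))/(1+3/400) = 9363/10000 ≈ 0.936300
step 3 [1.5y] bond c/2=33/800: DF=(8325743/8000000 − 33/800·(0.966700+0.936300))/(1+33/800) = 9241/10000 ≈ 0.924100
step 4 [2y] bond c/2=1/50: DF=(242131/250000 − 1/50·(0.966700+0.936300+0.924100))/(1+1/50) = 8941/10000 ≈ 0.894100
step 5 [2.5y] zero: DF = P = 4231/5000 ≈ 0.846200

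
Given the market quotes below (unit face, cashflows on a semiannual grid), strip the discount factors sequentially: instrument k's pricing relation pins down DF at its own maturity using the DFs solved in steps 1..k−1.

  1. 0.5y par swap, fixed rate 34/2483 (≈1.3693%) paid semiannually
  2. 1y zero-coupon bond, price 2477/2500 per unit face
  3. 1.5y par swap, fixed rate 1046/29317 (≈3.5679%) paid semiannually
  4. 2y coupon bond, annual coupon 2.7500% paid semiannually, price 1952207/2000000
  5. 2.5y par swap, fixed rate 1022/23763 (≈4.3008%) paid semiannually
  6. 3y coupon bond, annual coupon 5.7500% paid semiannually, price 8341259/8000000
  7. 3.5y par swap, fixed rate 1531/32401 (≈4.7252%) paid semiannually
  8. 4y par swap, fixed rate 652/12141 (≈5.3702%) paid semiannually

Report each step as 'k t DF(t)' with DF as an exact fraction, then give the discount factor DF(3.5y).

step 1 [0.5y] swap r/2=17/2483: DF=(1 − 17/2483·(0))/(1+17/2483) = 2483/2500 ≈ 0.993200
step 2 [1y] zero: DF = P = 2477/2500 ≈ 0.990800
step 3 [1.5y] swap r/2=523/29317: DF=(1 − 523/29317·(0.993200+0.990800))/(1+523/29317) = 9477/10000 ≈ 0.947700
step 4 [2y] bond c/2=11/800: DF=(1952207/2000000 − 11/800·(0.993200+0.990800+0.947700))/(1+11/800) = 9231/10000 ≈ 0.923100
step 5 [2.5y] swap r/2=511/23763: DF=(1 − 511/23763·(0.993200+0.990800+0.947700+0.923100))/(1+511/23763) = 4489/5000 ≈ 0.897800
step 6 [3y] bond c/2=23/800: DF=(8341259/8000000 − 23/800·(0.993200+0.990800+0.947700+0.923100+0.897800))/(1+23/800) = 8807/10000 ≈ 0.880700
step 7 [3.5y] swap r/2=1531/64802: DF=(1 − 1531/64802·(0.993200+0.990800+0.947700+0.923100+0.897800+0.880700))/(1+1531/64802) = 8469/10000 ≈ 0.846900
step 8 [4y] swap r/2=326/12141: DF=(1 − 326/12141·(0.993200+0.990800+0.947700+0.923100+0.897800+0.880700+0.846900))/(1+326/12141) = 2011/2500 ≈ 0.804400

1 1/2 2483/2500
2 1 2477/2500
3 3/2 9477/10000
4 2 9231/10000
5 5/2 4489/5000
6 3 8807/10000
7 7/2 8469/10000
8 4 2011/2500
DF(3.5y) = 8469/10000 ≈ 0.846900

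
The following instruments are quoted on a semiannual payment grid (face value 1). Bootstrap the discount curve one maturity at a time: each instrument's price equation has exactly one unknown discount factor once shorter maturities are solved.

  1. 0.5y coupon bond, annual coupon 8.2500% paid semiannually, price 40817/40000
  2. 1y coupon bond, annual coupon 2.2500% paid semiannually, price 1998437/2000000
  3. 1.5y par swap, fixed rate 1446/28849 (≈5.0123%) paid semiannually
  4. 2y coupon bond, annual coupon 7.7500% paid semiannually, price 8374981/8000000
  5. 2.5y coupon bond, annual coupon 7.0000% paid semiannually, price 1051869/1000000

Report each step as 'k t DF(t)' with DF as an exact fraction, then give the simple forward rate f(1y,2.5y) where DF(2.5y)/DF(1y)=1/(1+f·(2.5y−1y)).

step 1 [0.5y] bond c/2=33/800: DF=(40817/40000 − 33/800·(0))/(1+33/800) = 49/50 ≈ 0.980000
step 2 [1y] bond c/2=9/800: DF=(1998437/2000000 − 9/800·(0.980000))/(1+9/800) = 2443/2500 ≈ 0.977200
step 3 [1.5y] swap r/2=723/28849: DF=(1 − 723/28849·(0.980000+0.977200))/(1+723/28849) = 9277/10000 ≈ 0.927700
step 4 [2y] bond c/2=31/800: DF=(8374981/8000000 − 31/800·(0.980000+0.977200+0.927700))/(1+31/800) = 4501/5000 ≈ 0.900200
step 5 [2.5y] bond c/2=7/200: DF=(1051869/1000000 − 7/200·(0.980000+0.977200+0.927700+0.900200))/(1+7/200) = 8883/10000 ≈ 0.888300

1 1/2 49/50
2 1 2443/2500
3 3/2 9277/10000
4 2 4501/5000
5 5/2 8883/10000
f(1y,2.5y) = ((2443/2500)/(8883/10000) − 1)/(3/2) = 254/3807 ≈ 6.6719%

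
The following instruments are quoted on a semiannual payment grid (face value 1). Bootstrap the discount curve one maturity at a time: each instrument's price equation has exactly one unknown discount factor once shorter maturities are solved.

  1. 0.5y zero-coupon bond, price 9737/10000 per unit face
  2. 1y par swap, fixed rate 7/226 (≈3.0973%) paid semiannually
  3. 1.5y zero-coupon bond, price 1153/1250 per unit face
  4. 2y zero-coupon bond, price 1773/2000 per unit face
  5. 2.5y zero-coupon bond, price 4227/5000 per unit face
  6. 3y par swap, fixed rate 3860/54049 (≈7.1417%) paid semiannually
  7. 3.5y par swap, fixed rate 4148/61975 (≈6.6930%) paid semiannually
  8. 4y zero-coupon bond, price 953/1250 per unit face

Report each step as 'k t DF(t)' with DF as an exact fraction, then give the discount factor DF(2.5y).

1 1/2 9737/10000
2 1 9699/10000
3 3/2 1153/1250
4 2 1773/2000
5 5/2 4227/5000
6 3 807/1000
7 7/2 3963/5000
8 4 953/1250
DF(2.5y) = 4227/5000 ≈ 0.845400

step 1 [0.5y] zero: DF = P = 9737/10000 ≈ 0.973700
step 2 [1y] swap r/2=7/452: DF=(1 − 7/452·(0.973700))/(1+7/452) = 9699/10000 ≈ 0.969900
step 3 [1.5y] zero: DF = P = 1153/1250 ≈ 0.922400
step 4 [2y] zero: DF = P = 1773/2000 ≈ 0.886500
step 5 [2.5y] zero: DF = P = 4227/5000 ≈ 0.845400
step 6 [3y] swap r/2=1930/54049: DF=(1 − 1930/54049·(0.973700+0.969900+0.922400+0.886500+0.845400))/(1+1930/54049) = 807/1000 ≈ 0.807000
step 7 [3.5y] swap r/2=2074/61975: DF=(1 − 2074/61975·(0.973700+0.969900+0.922400+0.886500+0.845400+0.807000))/(1+2074/61975) = 3963/5000 ≈ 0.792600
step 8 [4y] zero: DF = P = 953/1250 ≈ 0.762400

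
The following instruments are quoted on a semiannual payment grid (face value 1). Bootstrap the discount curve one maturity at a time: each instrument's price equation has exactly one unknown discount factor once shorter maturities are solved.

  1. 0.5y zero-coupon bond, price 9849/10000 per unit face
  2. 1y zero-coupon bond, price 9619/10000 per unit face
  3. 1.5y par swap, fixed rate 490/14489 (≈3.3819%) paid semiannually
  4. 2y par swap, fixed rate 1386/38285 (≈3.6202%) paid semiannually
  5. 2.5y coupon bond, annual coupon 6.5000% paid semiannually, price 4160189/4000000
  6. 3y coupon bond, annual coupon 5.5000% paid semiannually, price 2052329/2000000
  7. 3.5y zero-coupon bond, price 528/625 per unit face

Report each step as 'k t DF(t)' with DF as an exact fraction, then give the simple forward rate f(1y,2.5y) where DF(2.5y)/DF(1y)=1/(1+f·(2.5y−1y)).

1 1/2 9849/10000
2 1 9619/10000
3 3/2 951/1000
4 2 9307/10000
5 5/2 2217/2500
6 3 349/400
7 7/2 528/625
f(1y,2.5y) = ((9619/10000)/(2217/2500) − 1)/(3/2) = 751/13302 ≈ 5.6458%

step 1 [0.5y] zero: DF = P = 9849/10000 ≈ 0.984900
step 2 [1y] zero: DF = P = 9619/10000 ≈ 0.961900
step 3 [1.5y] swap r/2=245/14489: DF=(1 − 245/14489·(0.984900+0.961900))/(1+245/14489) = 951/1000 ≈ 0.951000
step 4 [2y] swap r/2=693/38285: DF=(1 − 693/38285·(0.984900+0.961900+0.951000))/(1+693/38285) = 9307/10000 ≈ 0.930700
step 5 [2.5y] bond c/2=13/400: DF=(4160189/4000000 − 13/400·(0.984900+0.961900+0.951000+0.930700))/(1+13/400) = 2217/2500 ≈ 0.886800
step 6 [3y] bond c/2=11/400: DF=(2052329/2000000 − 11/400·(0.984900+0.961900+0.951000+0.930700+0.886800))/(1+11/400) = 349/400 ≈ 0.872500
step 7 [3.5y] zero: DF = P = 528/625 ≈ 0.844800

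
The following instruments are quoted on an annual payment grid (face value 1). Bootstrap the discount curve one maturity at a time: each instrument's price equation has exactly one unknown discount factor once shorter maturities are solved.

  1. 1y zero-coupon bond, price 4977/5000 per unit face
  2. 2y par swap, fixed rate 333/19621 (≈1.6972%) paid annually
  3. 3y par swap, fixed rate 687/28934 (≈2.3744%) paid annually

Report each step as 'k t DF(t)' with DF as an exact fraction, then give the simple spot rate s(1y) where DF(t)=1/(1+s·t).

step 1 [1y] zero: DF = P = 4977/5000 ≈ 0.995400
step 2 [2y] swap r/1=333/19621: DF=(1 − 333/19621·(0.995400))/(1+333/19621) = 9667/10000 ≈ 0.966700
step 3 [3y] swap r/1=687/28934: DF=(1 − 687/28934·(0.995400+0.966700))/(1+687/28934) = 9313/10000 ≈ 0.931300

1 1 4977/5000
2 2 9667/10000
3 3 9313/10000
s(1y) = (1/(4977/5000) − 1)/(1) = 23/4977 ≈ 0.4621%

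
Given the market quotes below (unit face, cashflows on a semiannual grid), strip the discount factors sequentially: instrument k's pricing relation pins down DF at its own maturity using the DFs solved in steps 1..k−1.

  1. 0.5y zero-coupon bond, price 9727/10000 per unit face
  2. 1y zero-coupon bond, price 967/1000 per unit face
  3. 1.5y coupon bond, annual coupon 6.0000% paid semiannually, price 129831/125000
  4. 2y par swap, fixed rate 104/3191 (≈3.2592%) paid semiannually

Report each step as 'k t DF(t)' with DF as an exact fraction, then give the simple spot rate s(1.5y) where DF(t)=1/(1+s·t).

step 1 [0.5y] zero: DF = P = 9727/10000 ≈ 0.972700
step 2 [1y] zero: DF = P = 967/1000 ≈ 0.967000
step 3 [1.5y] bond c/2=3/100: DF=(129831/125000 − 3/100·(0.972700+0.967000))/(1+3/100) = 9519/10000 ≈ 0.951900
step 4 [2y] swap r/2=52/3191: DF=(1 − 52/3191·(0.972700+0.967000+0.951900))/(1+52/3191) = 586/625 ≈ 0.937600

1 1/2 9727/10000
2 1 967/1000
3 3/2 9519/10000
4 2 586/625
s(1.5y) = (1/(9519/10000) − 1)/(3/2) = 962/28557 ≈ 3.3687%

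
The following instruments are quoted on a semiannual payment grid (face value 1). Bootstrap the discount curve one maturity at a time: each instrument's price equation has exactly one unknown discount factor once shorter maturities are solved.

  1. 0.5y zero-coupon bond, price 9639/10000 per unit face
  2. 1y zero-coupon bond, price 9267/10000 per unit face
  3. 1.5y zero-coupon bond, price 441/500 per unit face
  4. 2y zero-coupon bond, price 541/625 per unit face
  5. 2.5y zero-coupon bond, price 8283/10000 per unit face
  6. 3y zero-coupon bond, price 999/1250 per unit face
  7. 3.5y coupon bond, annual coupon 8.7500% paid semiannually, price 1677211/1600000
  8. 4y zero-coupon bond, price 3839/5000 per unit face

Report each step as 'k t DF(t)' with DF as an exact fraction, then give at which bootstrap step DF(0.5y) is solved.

1 1/2 9639/10000
2 1 9267/10000
3 3/2 441/500
4 2 541/625
5 5/2 8283/10000
6 3 999/1250
7 7/2 1959/2500
8 4 3839/5000
DF(0.5y) is solved at step 1

step 1 [0.5y] zero: DF = P = 9639/10000 ≈ 0.963900
step 2 [1y] zero: DF = P = 9267/10000 ≈ 0.926700
step 3 [1.5y] zero: DF = P = 441/500 ≈ 0.882000
step 4 [2y] zero: DF = P = 541/625 ≈ 0.865600
step 5 [2.5y] zero: DF = P = 8283/10000 ≈ 0.828300
step 6 [3y] zero: DF = P = 999/1250 ≈ 0.799200
step 7 [3.5y] bond c/2=7/160: DF=(1677211/1600000 − 7/160·(0.963900+0.926700+0.882000+0.865600+0.828300+0.799200))/(1+7/160) = 1959/2500 ≈ 0.783600
step 8 [4y] zero: DF = P = 3839/5000 ≈ 0.767800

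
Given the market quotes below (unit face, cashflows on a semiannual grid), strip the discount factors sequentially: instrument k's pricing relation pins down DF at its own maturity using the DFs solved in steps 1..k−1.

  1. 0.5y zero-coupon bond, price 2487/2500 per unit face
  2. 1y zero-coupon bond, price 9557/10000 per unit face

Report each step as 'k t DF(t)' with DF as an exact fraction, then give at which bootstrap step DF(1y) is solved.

1 1/2 2487/2500
2 1 9557/10000
DF(1y) is solved at step 2

step 1 [0.5y] zero: DF = P = 2487/2500 ≈ 0.994800
step 2 [1y] zero: DF = P = 9557/10000 ≈ 0.955700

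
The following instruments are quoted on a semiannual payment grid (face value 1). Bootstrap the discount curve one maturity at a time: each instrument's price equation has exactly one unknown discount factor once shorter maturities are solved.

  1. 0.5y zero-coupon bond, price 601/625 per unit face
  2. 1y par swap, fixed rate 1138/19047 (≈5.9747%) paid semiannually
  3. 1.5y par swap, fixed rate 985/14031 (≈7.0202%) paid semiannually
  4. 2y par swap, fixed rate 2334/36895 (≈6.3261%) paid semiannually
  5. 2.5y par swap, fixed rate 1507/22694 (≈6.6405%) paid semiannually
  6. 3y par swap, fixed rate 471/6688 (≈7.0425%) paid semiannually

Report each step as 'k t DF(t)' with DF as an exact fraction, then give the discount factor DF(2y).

step 1 [0.5y] zero: DF = P = 601/625 ≈ 0.961600
step 2 [1y] swap r/2=569/19047: DF=(1 − 569/19047·(0.961600))/(1+569/19047) = 9431/10000 ≈ 0.943100
step 3 [1.5y] swap r/2=985/28062: DF=(1 − 985/28062·(0.961600+0.943100))/(1+985/28062) = 1803/2000 ≈ 0.901500
step 4 [2y] swap r/2=1167/36895: DF=(1 − 1167/36895·(0.961600+0.943100+0.901500))/(1+1167/36895) = 8833/10000 ≈ 0.883300
step 5 [2.5y] swap r/2=1507/45388: DF=(1 − 1507/45388·(0.961600+0.943100+0.901500+0.883300))/(1+1507/45388) = 8493/10000 ≈ 0.849300
step 6 [3y] swap r/2=471/13376: DF=(1 − 471/13376·(0.961600+0.943100+0.901500+0.883300+0.849300))/(1+471/13376) = 2029/2500 ≈ 0.811600

1 1/2 601/625
2 1 9431/10000
3 3/2 1803/2000
4 2 8833/10000
5 5/2 8493/10000
6 3 2029/2500
DF(2y) = 8833/10000 ≈ 0.883300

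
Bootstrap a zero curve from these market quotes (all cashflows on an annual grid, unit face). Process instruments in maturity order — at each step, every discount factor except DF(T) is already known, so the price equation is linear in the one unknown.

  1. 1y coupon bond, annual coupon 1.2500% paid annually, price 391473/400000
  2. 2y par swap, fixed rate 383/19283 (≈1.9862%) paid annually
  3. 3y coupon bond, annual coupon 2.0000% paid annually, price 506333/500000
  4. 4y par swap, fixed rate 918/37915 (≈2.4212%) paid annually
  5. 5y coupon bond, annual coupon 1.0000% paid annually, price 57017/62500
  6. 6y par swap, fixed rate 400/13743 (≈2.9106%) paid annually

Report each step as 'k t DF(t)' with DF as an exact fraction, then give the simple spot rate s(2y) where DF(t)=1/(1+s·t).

step 1 [1y] bond c/1=1/80: DF=(391473/400000 − 1/80·(0))/(1+1/80) = 4833/5000 ≈ 0.966600
step 2 [2y] swap r/1=383/19283: DF=(1 − 383/19283·(0.966600))/(1+383/19283) = 9617/10000 ≈ 0.961700
step 3 [3y] bond c/1=1/50: DF=(506333/500000 − 1/50·(0.966600+0.961700))/(1+1/50) = 191/200 ≈ 0.955000
step 4 [4y] swap r/1=918/37915: DF=(1 − 918/37915·(0.966600+0.961700+0.955000))/(1+918/37915) = 4541/5000 ≈ 0.908200
step 5 [5y] bond c/1=1/100: DF=(57017/62500 − 1/100·(0.966600+0.961700+0.955000+0.908200))/(1+1/100) = 8657/10000 ≈ 0.865700
step 6 [6y] swap r/1=400/13743: DF=(1 − 400/13743·(0.966600+0.961700+0.955000+0.908200+0.865700))/(1+400/13743) = 21/25 ≈ 0.840000

1 1 4833/5000
2 2 9617/10000
3 3 191/200
4 4 4541/5000
5 5 8657/10000
6 6 21/25
s(2y) = (1/(9617/10000) − 1)/(2) = 383/19234 ≈ 1.9913%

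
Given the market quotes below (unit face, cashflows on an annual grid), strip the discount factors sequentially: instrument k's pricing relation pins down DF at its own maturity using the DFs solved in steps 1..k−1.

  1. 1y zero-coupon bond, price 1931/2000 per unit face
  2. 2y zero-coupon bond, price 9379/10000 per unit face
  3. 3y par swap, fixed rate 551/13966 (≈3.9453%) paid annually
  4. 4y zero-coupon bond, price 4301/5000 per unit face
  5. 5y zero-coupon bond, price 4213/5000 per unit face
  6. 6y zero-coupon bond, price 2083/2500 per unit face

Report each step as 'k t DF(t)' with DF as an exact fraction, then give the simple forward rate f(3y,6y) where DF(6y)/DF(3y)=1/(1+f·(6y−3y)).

1 1 1931/2000
2 2 9379/10000
3 3 4449/5000
4 4 4301/5000
5 5 4213/5000
6 6 2083/2500
f(3y,6y) = ((4449/5000)/(2083/2500) − 1)/(3) = 283/12498 ≈ 2.2644%

step 1 [1y] zero: DF = P = 1931/2000 ≈ 0.965500
step 2 [2y] zero: DF = P = 9379/10000 ≈ 0.937900
step 3 [3y] swap r/1=551/13966: DF=(1 − 551/13966·(0.965500+0.937900))/(1+551/13966) = 4449/5000 ≈ 0.889800
step 4 [4y] zero: DF = P = 4301/5000 ≈ 0.860200
step 5 [5y] zero: DF = P = 4213/5000 ≈ 0.842600
step 6 [6y] zero: DF = P = 2083/2500 ≈ 0.833200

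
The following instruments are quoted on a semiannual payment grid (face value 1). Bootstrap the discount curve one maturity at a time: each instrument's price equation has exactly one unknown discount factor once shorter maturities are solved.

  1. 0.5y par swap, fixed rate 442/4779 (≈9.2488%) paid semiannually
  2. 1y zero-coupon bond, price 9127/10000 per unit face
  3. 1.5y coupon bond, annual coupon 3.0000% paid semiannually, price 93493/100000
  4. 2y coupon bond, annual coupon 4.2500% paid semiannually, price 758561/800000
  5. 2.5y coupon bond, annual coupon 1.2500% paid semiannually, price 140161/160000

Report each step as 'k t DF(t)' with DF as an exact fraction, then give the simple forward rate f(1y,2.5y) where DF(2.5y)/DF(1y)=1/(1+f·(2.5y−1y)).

1 1/2 4779/5000
2 1 9127/10000
3 3/2 1787/2000
4 2 871/1000
5 5/2 106/125
f(1y,2.5y) = ((9127/10000)/(106/125) − 1)/(3/2) = 647/12720 ≈ 5.0865%

step 1 [0.5y] swap r/2=221/4779: DF=(1 − 221/4779·(0))/(1+221/4779) = 4779/5000 ≈ 0.955800
step 2 [1y] zero: DF = P = 9127/10000 ≈ 0.912700
step 3 [1.5y] bond c/2=3/200: DF=(93493/100000 − 3/200·(0.955800+0.912700))/(1+3/200) = 1787/2000 ≈ 0.893500
step 4 [2y] bond c/2=17/800: DF=(758561/800000 − 17/800·(0.955800+0.912700+0.893500))/(1+17/800) = 871/1000 ≈ 0.871000
step 5 [2.5y] bond c/2=1/160: DF=(140161/160000 − 1/160·(0.955800+0.912700+0.893500+0.871000))/(1+1/160) = 106/125 ≈ 0.848000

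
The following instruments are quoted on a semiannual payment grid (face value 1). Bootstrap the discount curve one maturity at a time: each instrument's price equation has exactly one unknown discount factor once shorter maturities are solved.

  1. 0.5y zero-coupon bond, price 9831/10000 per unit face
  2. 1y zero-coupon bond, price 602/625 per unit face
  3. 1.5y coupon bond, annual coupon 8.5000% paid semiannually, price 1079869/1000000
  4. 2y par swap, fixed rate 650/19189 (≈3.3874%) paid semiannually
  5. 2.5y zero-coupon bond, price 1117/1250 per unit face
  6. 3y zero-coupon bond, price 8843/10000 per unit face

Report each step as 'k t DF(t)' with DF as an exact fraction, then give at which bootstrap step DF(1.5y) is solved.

1 1/2 9831/10000
2 1 602/625
3 3/2 1913/2000
4 2 187/200
5 5/2 1117/1250
6 3 8843/10000
DF(1.5y) is solved at step 3

step 1 [0.5y] zero: DF = P = 9831/10000 ≈ 0.983100
step 2 [1y] zero: DF = P = 602/625 ≈ 0.963200
step 3 [1.5y] bond c/2=17/400: DF=(1079869/1000000 − 17/400·(0.983100+0.963200))/(1+17/400) = 1913/2000 ≈ 0.956500
step 4 [2y] swap r/2=325/19189: DF=(1 − 325/19189·(0.983100+0.963200+0.956500))/(1+325/19189) = 187/200 ≈ 0.935000
step 5 [2.5y] zero: DF = P = 1117/1250 ≈ 0.893600
step 6 [3y] zero: DF = P = 8843/10000 ≈ 0.884300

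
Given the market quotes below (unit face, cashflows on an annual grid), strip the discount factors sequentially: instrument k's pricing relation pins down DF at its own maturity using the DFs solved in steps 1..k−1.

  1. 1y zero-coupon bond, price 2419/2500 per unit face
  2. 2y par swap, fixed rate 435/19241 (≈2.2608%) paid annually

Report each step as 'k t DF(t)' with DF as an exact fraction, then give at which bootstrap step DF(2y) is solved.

1 1 2419/2500
2 2 1913/2000
DF(2y) is solved at step 2

step 1 [1y] zero: DF = P = 2419/2500 ≈ 0.967600
step 2 [2y] swap r/1=435/19241: DF=(1 − 435/19241·(0.967600))/(1+435/19241) = 1913/2000 ≈ 0.956500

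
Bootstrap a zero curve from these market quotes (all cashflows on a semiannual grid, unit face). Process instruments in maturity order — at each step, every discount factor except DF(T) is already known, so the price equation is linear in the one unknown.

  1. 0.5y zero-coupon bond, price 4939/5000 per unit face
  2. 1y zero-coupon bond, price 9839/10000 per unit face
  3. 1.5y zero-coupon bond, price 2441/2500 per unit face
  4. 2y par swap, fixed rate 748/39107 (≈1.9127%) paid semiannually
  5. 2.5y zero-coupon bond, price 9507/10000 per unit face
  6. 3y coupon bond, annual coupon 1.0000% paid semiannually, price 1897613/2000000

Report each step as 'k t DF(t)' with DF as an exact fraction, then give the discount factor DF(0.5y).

1 1/2 4939/5000
2 1 9839/10000
3 3/2 2441/2500
4 2 4813/5000
5 5/2 9507/10000
6 3 9199/10000
DF(0.5y) = 4939/5000 ≈ 0.987800

step 1 [0.5y] zero: DF = P = 4939/5000 ≈ 0.987800
step 2 [1y] zero: DF = P = 9839/10000 ≈ 0.983900
step 3 [1.5y] zero: DF = P = 2441/2500 ≈ 0.976400
step 4 [2y] swap r/2=374/39107: DF=(1 − 374/39107·(0.987800+0.983900+0.976400))/(1+374/39107) = 4813/5000 ≈ 0.962600
step 5 [2.5y] zero: DF = P = 9507/10000 ≈ 0.950700
step 6 [3y] bond c/2=1/200: DF=(1897613/2000000 − 1/200·(0.987800+0.983900+0.976400+0.962600+0.950700))/(1+1/200) = 9199/10000 ≈ 0.919900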